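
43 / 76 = 0.57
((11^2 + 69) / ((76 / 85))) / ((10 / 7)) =595 / 4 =148.75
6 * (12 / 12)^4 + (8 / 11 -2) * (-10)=206 / 11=18.73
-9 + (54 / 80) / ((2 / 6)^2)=-117 / 40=-2.92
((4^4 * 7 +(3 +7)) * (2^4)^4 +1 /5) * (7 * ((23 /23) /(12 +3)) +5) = 645590768.03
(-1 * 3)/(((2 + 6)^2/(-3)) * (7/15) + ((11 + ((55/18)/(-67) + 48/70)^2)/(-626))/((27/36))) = 2509502054850/8348157592741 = 0.30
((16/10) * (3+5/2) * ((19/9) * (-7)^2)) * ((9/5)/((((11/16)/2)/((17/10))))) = 1012928/125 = 8103.42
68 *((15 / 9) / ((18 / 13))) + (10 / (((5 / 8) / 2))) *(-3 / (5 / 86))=-211862 / 135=-1569.35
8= 8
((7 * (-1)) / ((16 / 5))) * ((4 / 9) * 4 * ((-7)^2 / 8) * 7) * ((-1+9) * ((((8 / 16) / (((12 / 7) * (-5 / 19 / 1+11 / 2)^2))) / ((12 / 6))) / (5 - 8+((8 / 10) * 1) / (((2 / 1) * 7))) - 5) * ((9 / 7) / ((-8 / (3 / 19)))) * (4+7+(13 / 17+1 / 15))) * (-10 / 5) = 253350041851375 / 63239312112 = 4006.21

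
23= 23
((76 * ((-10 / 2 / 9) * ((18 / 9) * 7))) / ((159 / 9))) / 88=-665 / 1749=-0.38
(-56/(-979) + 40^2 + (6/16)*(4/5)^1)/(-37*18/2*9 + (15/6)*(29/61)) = -955717317/1789068655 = -0.53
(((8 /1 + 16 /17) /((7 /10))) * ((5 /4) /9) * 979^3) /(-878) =-891398052050 /470169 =-1895909.88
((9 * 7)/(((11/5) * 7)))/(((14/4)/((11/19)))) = 90/133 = 0.68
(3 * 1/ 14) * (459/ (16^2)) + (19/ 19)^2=4961/ 3584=1.38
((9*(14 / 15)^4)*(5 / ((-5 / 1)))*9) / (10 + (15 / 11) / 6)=-845152 / 140625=-6.01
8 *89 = 712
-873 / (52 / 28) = -6111 / 13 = -470.08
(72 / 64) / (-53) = -9 / 424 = -0.02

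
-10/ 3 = -3.33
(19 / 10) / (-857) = -19 / 8570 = -0.00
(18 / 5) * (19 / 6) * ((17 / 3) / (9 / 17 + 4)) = 14.26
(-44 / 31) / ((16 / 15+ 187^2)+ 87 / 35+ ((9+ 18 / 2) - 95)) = -4620 / 113585023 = -0.00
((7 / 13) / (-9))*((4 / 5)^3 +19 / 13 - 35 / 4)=308329 / 760500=0.41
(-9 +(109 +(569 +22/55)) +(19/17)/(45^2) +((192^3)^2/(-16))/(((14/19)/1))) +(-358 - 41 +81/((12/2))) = -2047929205044818929/481950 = -4249256572351.53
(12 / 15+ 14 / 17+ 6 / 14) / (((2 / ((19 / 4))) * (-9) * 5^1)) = -7733 / 71400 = -0.11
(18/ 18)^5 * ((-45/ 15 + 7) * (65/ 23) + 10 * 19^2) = 83290/ 23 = 3621.30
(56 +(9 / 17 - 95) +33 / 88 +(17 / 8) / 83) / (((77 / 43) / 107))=-988603067 / 434588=-2274.81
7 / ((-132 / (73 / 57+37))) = -7637 / 3762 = -2.03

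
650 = 650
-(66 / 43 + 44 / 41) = -4598 / 1763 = -2.61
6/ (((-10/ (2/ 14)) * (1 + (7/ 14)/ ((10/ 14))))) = -6/ 119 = -0.05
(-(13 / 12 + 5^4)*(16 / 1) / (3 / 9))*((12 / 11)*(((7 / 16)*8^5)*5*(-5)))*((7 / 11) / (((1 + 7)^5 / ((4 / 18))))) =1673350 / 33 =50707.58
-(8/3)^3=-512/27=-18.96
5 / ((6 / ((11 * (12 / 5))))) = 22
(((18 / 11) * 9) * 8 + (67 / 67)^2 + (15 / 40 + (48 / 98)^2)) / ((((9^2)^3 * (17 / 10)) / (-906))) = -19052256635 / 159073400178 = -0.12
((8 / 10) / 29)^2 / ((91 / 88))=0.00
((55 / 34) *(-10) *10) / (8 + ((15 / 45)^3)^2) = -2004750 / 99161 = -20.22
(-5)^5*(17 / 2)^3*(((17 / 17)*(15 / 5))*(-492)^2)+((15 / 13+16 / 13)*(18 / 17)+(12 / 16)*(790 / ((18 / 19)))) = -3695998434659699 / 2652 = -1393664568122.06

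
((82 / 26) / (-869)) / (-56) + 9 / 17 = 5694385 / 10754744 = 0.53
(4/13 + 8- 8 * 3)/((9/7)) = -476/39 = -12.21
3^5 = 243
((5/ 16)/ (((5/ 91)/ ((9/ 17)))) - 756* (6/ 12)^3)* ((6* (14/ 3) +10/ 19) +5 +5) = -4553955/ 1292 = -3524.73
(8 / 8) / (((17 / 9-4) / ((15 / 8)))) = -135 / 152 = -0.89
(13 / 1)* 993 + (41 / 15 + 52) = 194456 / 15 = 12963.73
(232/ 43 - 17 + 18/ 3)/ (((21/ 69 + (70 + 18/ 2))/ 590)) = -1635185/ 39216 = -41.70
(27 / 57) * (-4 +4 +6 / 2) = 27 / 19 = 1.42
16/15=1.07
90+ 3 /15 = 451 /5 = 90.20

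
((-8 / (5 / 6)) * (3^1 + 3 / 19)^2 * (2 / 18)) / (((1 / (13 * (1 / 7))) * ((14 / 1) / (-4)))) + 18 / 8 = 558561 / 70756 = 7.89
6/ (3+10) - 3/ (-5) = 69/ 65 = 1.06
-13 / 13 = -1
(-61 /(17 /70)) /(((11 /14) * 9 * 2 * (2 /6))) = -29890 /561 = -53.28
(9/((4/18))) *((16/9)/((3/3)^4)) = 72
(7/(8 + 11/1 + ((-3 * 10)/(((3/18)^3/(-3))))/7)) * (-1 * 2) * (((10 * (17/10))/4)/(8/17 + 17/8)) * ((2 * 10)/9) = -1132880/62183421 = -0.02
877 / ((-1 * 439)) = -877 / 439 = -2.00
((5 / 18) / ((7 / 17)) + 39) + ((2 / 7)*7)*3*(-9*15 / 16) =-5519 / 504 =-10.95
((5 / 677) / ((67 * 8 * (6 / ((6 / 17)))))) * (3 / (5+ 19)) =5 / 49350592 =0.00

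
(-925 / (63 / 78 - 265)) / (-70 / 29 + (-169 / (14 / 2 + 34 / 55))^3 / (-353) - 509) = -9055237745895575 / 1242682432581882789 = -0.01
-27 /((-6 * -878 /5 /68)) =-765 /439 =-1.74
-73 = -73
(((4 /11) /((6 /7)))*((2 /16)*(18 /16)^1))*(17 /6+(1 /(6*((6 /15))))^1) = 273 /1408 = 0.19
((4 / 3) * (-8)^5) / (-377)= 131072 / 1131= 115.89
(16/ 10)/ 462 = 4/ 1155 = 0.00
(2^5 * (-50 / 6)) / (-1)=800 / 3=266.67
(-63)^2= 3969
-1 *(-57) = 57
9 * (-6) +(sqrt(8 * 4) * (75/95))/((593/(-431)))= -54-25860 * sqrt(2)/11267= -57.25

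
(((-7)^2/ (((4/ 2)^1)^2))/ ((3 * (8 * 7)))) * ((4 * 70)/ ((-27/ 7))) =-1715/ 324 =-5.29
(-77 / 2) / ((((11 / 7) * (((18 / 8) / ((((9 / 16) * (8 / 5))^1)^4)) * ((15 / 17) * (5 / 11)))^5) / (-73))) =693040062925063013725849977 / 1907348632812500000000000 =363.35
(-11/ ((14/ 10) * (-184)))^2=3025/ 1658944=0.00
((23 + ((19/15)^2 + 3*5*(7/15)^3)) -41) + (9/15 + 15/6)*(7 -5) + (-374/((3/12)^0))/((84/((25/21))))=-102691/7350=-13.97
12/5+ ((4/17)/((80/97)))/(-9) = 7247/3060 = 2.37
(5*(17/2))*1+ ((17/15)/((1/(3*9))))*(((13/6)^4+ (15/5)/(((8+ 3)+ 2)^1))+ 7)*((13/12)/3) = 9484589/25920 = 365.92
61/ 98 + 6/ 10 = 599/ 490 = 1.22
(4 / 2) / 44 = 1 / 22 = 0.05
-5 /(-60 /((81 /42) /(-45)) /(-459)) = 459 /280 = 1.64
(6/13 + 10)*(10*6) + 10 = 8290/13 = 637.69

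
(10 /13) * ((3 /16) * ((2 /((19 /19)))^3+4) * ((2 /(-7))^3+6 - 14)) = -61920 /4459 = -13.89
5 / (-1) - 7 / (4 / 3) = -10.25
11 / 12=0.92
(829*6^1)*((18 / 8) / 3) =7461 / 2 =3730.50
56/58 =28/29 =0.97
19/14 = 1.36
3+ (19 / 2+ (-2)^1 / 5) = 12.10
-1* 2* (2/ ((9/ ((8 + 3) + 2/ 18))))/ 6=-200/ 243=-0.82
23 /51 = 0.45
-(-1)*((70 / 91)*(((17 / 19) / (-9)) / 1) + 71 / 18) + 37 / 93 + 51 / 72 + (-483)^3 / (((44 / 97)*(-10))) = 188301759755053 / 7580430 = 24840511.65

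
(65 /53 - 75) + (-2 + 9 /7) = -27635 /371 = -74.49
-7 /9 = -0.78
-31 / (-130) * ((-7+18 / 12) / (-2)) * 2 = 341 / 260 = 1.31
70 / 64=35 / 32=1.09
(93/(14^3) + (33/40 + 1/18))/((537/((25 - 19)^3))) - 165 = -50539609/306985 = -164.63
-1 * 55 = -55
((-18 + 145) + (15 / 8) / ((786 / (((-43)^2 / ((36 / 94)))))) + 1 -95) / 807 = 1679539 / 30446496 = 0.06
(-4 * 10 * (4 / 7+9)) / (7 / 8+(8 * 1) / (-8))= 21440 / 7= 3062.86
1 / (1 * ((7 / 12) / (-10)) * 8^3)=-15 / 448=-0.03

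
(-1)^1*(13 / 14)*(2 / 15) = -13 / 105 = -0.12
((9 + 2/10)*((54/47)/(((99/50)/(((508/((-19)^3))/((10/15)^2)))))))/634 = -1577340/1124114651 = -0.00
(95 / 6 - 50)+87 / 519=-35291 / 1038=-34.00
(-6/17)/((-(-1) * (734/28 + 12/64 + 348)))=-672/712861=-0.00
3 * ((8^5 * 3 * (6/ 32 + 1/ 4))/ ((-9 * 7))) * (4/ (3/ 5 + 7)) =-20480/ 19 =-1077.89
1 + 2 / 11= 1.18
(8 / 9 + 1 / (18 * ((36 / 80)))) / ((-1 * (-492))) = 1 / 486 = 0.00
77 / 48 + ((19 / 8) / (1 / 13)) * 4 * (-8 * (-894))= 42397133 / 48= 883273.60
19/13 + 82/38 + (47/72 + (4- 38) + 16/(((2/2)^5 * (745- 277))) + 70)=716809/17784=40.31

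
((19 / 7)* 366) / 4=3477 / 14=248.36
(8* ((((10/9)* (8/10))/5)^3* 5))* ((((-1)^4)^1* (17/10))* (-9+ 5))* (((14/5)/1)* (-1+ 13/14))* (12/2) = 278528/151875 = 1.83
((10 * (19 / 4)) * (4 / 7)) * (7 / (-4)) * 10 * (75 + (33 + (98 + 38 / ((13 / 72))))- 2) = -196869.23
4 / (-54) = -0.07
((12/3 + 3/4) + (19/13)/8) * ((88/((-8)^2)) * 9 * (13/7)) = 50787/448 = 113.36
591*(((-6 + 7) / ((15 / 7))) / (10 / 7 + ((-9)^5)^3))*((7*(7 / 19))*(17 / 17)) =-472997 / 136917602842940635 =-0.00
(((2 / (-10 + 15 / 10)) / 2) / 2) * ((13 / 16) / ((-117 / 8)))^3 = 1 / 99144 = 0.00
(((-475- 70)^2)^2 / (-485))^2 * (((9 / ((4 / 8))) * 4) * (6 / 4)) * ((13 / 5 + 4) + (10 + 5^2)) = 1398778974466514854200000 / 9409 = 148663936068287262642.15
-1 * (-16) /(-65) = -16 /65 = -0.25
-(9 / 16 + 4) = -73 / 16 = -4.56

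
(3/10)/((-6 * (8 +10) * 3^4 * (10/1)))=-1/291600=-0.00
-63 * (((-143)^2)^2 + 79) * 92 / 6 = -403944182880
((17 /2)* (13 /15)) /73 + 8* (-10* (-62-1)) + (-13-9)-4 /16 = 21978187 /4380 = 5017.85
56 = 56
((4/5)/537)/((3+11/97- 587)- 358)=-388/245309655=-0.00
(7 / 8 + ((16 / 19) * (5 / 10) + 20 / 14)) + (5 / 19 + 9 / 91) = 42695 / 13832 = 3.09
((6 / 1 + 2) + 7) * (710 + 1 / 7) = 74565 / 7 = 10652.14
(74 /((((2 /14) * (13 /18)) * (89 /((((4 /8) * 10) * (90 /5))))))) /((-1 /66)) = -55384560 /1157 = -47869.11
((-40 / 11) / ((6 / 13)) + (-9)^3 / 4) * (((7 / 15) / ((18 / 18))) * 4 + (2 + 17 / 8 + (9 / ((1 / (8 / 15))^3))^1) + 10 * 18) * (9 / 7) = -14106295887 / 308000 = -45799.66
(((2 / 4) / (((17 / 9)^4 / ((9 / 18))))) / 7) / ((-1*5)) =-6561 / 11692940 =-0.00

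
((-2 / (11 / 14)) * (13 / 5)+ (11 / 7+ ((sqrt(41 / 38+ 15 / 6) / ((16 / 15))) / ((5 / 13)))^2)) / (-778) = -0.02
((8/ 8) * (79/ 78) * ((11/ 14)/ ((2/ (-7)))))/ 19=-869/ 5928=-0.15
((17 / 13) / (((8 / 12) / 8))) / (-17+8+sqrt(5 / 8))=-14688 / 8359-408 * sqrt(10) / 8359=-1.91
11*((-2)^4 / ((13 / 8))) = 1408 / 13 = 108.31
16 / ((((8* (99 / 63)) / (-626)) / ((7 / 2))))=-30674 / 11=-2788.55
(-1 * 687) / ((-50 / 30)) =2061 / 5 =412.20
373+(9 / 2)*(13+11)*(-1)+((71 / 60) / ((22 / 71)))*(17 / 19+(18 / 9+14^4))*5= 3681052559 / 5016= 733862.15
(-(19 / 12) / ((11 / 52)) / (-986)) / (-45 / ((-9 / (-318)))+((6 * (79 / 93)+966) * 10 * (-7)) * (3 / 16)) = -589 / 1112311530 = -0.00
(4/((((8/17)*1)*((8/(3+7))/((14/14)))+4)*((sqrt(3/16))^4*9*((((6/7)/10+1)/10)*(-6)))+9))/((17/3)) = 112000/1284873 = 0.09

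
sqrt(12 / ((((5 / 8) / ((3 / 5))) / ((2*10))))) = 24*sqrt(10) / 5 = 15.18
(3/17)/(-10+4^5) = 1/5746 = 0.00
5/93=0.05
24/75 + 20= 508/25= 20.32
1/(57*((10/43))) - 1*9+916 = 517033/570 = 907.08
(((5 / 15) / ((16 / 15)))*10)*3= 75 / 8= 9.38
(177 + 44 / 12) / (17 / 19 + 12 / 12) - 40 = 2989 / 54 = 55.35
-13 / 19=-0.68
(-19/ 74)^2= 361/ 5476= 0.07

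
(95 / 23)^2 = 9025 / 529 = 17.06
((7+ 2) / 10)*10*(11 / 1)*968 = 95832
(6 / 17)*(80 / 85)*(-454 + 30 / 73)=-3178752 / 21097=-150.67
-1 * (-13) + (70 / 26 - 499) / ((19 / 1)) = -3241 / 247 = -13.12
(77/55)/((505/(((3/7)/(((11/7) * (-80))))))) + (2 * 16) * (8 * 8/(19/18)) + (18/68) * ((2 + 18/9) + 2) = 1393640615217/717706000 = 1941.80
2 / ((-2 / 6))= -6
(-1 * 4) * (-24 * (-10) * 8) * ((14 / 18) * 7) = -125440 / 3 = -41813.33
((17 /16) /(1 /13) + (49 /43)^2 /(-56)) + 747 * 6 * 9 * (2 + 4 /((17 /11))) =93088967607 /502928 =185094.02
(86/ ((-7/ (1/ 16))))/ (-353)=43/ 19768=0.00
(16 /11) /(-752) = -1 /517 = -0.00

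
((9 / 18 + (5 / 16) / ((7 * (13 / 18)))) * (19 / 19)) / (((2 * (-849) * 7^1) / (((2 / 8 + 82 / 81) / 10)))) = -167281 / 28035745920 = -0.00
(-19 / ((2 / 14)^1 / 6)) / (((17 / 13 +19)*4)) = -1729 / 176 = -9.82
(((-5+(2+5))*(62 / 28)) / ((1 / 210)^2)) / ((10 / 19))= 371070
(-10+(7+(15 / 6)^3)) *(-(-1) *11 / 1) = 1111 / 8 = 138.88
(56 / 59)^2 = 3136 / 3481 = 0.90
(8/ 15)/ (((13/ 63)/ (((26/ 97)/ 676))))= 84/ 81965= 0.00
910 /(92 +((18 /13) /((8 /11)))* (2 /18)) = 1352 /137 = 9.87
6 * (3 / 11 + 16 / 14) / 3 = 218 / 77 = 2.83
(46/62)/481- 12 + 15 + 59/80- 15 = -13432971/1192880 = -11.26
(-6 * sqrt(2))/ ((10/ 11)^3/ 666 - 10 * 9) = 1329669 * sqrt(2)/ 19944785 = 0.09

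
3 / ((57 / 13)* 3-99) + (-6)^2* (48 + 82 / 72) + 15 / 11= 7244185 / 4092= 1770.33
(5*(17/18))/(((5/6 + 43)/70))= 5950/789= 7.54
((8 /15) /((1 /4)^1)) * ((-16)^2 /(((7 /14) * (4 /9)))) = 12288 /5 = 2457.60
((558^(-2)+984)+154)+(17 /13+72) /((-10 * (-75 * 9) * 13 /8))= 7485312382109 /6577564500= 1138.01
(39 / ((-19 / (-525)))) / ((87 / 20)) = 136500 / 551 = 247.73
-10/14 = -5/7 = -0.71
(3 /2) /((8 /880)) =165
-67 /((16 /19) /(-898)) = 571577 /8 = 71447.12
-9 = -9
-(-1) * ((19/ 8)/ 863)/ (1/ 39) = 741/ 6904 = 0.11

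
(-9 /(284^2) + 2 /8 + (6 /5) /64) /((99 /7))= 1516711 /79849440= 0.02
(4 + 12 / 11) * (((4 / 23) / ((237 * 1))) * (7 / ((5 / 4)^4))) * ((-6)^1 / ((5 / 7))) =-5619712 / 62459375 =-0.09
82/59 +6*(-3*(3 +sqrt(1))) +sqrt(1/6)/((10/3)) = -4166/59 +sqrt(6)/20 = -70.49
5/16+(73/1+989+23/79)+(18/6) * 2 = 1350715/1264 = 1068.60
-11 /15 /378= -11 /5670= -0.00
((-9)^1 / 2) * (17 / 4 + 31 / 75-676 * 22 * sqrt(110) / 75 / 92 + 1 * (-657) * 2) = 5577 * sqrt(110) / 575 + 1178403 / 200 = 5993.74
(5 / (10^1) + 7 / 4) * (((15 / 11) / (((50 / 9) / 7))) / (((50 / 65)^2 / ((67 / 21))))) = 917163 / 44000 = 20.84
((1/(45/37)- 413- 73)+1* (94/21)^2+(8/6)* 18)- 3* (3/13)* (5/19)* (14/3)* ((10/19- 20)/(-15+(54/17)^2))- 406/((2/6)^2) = -6686908833481/1631544915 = -4098.51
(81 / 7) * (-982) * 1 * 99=-7874658 / 7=-1124951.14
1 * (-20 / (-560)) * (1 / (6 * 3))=1 / 504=0.00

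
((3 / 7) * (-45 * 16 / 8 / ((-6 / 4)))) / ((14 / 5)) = 450 / 49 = 9.18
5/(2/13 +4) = 65/54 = 1.20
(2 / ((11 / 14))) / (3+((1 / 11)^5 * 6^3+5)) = 102487 / 322156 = 0.32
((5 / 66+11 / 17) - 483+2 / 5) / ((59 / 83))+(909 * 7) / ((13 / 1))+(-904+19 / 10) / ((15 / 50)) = -13749534869 / 4302870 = -3195.43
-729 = -729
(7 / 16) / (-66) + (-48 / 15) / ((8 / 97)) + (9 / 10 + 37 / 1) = -4787 / 5280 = -0.91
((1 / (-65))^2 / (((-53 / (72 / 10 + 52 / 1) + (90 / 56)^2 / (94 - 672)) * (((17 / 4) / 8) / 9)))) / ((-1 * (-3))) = -94682112 / 63736596625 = -0.00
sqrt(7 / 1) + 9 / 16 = 9 / 16 + sqrt(7) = 3.21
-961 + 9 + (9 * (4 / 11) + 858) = -998 / 11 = -90.73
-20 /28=-5 /7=-0.71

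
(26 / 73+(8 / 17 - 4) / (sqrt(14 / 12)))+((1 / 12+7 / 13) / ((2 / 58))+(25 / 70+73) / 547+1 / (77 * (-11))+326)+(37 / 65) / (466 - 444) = 9089430935509 / 26380814460 - 60 * sqrt(42) / 119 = 341.28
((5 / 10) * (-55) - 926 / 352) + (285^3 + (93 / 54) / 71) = 2603439808111 / 112464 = 23149094.89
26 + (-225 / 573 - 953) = -927.39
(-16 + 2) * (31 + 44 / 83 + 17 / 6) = -119791 / 249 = -481.09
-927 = -927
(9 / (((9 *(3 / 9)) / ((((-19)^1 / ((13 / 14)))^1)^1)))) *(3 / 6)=-399 / 13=-30.69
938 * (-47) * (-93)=4099998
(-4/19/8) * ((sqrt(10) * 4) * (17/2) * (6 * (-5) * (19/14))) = 115.20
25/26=0.96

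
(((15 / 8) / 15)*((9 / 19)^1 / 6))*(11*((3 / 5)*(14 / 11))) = 63 / 760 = 0.08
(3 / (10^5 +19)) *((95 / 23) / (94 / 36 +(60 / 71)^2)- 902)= -18753024696 / 694103954699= -0.03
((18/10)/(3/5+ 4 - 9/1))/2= -9/44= -0.20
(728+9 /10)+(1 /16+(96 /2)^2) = 242637 /80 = 3032.96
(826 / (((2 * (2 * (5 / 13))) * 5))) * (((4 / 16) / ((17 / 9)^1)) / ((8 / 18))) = 434889 / 13600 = 31.98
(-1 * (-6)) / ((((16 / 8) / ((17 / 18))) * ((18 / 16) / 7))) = 17.63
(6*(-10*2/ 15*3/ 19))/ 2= -12/ 19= -0.63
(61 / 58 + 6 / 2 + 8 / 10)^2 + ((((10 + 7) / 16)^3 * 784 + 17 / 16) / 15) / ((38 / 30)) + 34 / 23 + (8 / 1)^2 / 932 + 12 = 47479948873631 / 548041350400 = 86.64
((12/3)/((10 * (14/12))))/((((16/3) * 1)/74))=333/70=4.76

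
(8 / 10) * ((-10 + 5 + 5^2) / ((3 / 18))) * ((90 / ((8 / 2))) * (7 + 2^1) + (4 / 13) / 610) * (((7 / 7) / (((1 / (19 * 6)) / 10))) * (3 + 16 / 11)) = 861135436224 / 8723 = 98720100.45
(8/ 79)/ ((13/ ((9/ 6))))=12/ 1027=0.01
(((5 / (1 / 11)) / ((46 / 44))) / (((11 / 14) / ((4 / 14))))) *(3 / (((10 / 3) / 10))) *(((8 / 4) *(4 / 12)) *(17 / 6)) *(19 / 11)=12920 / 23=561.74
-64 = -64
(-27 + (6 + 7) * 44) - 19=526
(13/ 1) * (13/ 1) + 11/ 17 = 169.65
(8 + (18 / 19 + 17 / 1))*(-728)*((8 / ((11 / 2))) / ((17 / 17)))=-5742464 / 209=-27475.90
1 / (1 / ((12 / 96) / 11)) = 1 / 88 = 0.01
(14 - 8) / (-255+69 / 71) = -71 / 3006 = -0.02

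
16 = 16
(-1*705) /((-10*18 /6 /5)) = 235 /2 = 117.50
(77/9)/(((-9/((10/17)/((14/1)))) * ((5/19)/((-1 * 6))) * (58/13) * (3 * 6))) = 2717/239598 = 0.01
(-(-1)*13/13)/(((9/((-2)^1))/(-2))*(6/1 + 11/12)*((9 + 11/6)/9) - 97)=-288/22541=-0.01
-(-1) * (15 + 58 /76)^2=248.48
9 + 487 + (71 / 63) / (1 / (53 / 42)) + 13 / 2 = 503.92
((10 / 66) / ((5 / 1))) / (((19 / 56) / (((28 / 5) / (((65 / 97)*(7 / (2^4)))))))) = 347648 / 203775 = 1.71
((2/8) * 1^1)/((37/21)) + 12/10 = 993/740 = 1.34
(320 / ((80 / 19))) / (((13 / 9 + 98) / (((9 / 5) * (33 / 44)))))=4617 / 4475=1.03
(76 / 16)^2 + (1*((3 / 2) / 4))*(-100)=-239 / 16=-14.94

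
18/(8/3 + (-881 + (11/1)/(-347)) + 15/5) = -18738/911255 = -0.02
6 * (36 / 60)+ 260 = 1318 / 5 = 263.60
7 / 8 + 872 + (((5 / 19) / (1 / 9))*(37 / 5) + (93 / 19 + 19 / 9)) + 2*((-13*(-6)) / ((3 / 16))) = 2365829 / 1368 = 1729.41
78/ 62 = 39/ 31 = 1.26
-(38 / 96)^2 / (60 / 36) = -361 / 3840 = -0.09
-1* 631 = -631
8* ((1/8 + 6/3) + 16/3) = 179/3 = 59.67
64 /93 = 0.69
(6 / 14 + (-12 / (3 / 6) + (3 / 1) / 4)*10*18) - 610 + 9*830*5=227888 / 7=32555.43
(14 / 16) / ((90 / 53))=371 / 720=0.52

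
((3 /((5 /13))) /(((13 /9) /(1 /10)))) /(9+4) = 27 /650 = 0.04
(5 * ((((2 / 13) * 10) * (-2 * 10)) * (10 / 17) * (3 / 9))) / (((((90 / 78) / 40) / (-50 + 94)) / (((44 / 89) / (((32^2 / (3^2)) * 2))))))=-151250 / 1513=-99.97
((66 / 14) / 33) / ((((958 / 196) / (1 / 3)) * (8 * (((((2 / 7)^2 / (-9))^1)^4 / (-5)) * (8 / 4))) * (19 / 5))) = -2206333462725 / 18638848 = -118372.84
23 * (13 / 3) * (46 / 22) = 6877 / 33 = 208.39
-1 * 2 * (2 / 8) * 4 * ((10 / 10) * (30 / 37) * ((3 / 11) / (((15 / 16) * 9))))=-0.05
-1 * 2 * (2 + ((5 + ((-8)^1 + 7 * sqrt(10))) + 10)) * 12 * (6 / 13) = -1008 * sqrt(10) / 13 - 1296 / 13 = -344.89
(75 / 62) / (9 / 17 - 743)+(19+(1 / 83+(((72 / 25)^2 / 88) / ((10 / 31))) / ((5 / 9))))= 218099315596677 / 11163764562500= 19.54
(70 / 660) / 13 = 7 / 858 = 0.01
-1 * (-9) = 9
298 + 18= 316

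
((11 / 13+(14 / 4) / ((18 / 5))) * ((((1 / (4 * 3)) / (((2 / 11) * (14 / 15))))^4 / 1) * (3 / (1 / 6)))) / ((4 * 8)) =7787181875 / 130916810752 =0.06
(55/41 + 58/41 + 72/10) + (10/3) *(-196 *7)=-2806477/615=-4563.38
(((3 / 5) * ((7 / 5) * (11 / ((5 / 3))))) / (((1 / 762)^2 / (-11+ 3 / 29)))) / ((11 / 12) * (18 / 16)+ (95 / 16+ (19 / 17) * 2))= -23057271046656 / 6050125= -3811040.44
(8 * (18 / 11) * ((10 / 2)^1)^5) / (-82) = -225000 / 451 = -498.89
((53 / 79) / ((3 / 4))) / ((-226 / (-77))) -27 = -714925 / 26781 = -26.70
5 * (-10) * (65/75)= -43.33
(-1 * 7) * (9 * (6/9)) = -42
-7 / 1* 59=-413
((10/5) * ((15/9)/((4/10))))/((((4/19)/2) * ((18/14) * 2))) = 3325/108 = 30.79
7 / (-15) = -7 / 15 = -0.47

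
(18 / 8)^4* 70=229635 / 128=1794.02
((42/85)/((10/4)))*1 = 84/425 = 0.20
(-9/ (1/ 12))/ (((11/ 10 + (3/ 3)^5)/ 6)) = -2160/ 7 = -308.57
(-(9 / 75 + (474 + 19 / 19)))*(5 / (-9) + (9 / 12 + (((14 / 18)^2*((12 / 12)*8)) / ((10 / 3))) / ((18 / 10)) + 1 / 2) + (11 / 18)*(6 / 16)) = -39951653 / 48600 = -822.05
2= 2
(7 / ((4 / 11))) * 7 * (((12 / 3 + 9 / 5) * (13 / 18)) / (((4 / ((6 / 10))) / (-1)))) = -203203 / 2400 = -84.67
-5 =-5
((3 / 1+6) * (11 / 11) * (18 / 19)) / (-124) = -81 / 1178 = -0.07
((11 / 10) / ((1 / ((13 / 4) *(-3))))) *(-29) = 12441 / 40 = 311.02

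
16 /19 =0.84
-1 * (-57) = 57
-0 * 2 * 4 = 0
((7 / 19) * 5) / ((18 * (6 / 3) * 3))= 35 / 2052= 0.02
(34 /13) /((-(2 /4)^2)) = -136 /13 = -10.46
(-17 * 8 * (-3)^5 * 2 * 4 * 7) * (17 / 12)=2621808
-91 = -91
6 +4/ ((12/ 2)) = 20/ 3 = 6.67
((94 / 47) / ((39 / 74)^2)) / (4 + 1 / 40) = 438080 / 244881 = 1.79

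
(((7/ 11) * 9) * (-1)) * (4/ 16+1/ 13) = -1071/ 572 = -1.87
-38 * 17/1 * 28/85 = -1064/5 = -212.80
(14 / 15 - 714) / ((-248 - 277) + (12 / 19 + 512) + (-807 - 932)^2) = -25403 / 107733870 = -0.00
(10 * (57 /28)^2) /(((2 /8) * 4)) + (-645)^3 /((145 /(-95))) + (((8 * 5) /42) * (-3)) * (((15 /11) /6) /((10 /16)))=21984247101235 /125048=175806467.13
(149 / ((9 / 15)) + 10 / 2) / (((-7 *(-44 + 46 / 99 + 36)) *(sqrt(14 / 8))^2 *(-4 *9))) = -4180 / 54831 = -0.08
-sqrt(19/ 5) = -sqrt(95)/ 5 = -1.95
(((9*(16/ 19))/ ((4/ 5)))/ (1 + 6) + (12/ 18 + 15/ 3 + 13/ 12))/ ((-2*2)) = -4311/ 2128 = -2.03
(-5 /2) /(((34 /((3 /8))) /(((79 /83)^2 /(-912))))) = 31205 /1139275264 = 0.00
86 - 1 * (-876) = 962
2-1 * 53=-51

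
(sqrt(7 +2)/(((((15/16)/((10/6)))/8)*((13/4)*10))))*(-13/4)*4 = -256/15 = -17.07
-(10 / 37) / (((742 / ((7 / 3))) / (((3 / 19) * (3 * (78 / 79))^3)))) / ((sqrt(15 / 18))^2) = -0.00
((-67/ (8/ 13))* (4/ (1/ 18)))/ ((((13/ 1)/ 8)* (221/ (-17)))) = 371.08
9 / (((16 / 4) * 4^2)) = 9 / 64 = 0.14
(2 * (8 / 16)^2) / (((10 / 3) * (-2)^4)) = 3 / 320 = 0.01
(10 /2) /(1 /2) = 10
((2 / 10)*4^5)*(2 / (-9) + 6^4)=11941888 / 45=265375.29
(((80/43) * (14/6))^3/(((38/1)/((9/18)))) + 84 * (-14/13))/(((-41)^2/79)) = -3744194494264/891320299623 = -4.20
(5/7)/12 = 5/84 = 0.06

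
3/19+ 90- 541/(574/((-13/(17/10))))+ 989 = 100707151/92701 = 1086.37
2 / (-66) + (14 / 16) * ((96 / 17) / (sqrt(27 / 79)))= -1 / 33 + 28 * sqrt(237) / 51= 8.42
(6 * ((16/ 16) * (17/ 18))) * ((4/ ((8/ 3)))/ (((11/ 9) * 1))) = 153/ 22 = 6.95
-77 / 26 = -2.96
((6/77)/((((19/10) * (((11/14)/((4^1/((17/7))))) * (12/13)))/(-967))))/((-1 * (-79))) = -3519880/3087557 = -1.14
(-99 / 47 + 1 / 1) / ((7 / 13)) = -676 / 329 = -2.05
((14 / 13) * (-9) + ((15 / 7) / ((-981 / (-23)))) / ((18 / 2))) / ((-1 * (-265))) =-2594231 / 70970445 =-0.04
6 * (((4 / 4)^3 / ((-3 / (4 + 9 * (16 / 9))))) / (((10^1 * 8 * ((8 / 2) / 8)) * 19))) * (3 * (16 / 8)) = -6 / 19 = -0.32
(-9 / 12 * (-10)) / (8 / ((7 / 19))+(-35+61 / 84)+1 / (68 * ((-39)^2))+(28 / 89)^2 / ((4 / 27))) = -21505396185 / 34097283583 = -0.63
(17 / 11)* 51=867 / 11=78.82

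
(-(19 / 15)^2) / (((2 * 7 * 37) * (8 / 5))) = -361 / 186480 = -0.00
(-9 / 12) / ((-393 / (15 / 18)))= 5 / 3144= 0.00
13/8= 1.62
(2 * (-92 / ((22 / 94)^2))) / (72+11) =-406456 / 10043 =-40.47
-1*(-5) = 5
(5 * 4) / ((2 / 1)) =10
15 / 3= 5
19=19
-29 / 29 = -1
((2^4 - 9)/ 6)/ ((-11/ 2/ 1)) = -7/ 33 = -0.21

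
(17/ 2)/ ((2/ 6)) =51/ 2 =25.50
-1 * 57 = -57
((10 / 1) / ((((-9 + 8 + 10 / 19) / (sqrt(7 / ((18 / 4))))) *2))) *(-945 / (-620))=-665 *sqrt(14) / 124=-20.07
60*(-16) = -960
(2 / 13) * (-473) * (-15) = 14190 / 13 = 1091.54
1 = 1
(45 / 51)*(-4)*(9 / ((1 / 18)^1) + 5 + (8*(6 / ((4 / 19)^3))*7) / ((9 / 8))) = -1930540 / 17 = -113561.18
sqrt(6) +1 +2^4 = sqrt(6) +17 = 19.45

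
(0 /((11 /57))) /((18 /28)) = 0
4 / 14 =2 / 7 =0.29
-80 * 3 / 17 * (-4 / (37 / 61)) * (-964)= -56451840 / 629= -89748.55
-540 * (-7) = 3780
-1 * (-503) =503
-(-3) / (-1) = -3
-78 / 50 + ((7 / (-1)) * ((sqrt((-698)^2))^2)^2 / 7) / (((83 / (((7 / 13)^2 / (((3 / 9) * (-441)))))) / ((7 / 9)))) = 41539339312369 / 9468225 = 4387236.18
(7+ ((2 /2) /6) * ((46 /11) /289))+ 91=98.00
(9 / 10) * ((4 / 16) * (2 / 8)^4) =9 / 10240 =0.00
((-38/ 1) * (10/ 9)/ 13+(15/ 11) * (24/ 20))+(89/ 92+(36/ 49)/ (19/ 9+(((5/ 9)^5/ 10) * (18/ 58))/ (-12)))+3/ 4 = 12693483589483/ 27963702324558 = 0.45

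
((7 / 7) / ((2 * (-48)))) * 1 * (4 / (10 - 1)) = -1 / 216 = -0.00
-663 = -663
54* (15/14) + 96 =1077/7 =153.86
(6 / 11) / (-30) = -1 / 55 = -0.02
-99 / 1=-99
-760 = -760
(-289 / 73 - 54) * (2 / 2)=-4231 / 73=-57.96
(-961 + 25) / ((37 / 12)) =-11232 / 37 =-303.57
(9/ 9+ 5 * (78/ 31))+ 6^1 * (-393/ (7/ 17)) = -1239719/ 217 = -5712.99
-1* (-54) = 54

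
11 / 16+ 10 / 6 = 113 / 48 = 2.35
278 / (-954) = -139 / 477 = -0.29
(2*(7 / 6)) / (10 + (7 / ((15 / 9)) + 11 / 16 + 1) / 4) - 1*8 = -85864 / 11013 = -7.80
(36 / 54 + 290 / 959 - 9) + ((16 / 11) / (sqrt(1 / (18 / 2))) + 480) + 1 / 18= 90457555 / 189882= 476.39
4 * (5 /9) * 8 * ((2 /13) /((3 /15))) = 1600 /117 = 13.68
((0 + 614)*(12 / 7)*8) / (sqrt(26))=1651.41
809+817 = 1626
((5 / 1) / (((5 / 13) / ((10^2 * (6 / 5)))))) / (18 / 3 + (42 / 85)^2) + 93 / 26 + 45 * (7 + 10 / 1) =199093177 / 195494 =1018.41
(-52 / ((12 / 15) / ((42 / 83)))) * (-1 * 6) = 16380 / 83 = 197.35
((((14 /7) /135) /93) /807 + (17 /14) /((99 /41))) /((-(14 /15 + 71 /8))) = -3138634052 /61216173711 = -0.05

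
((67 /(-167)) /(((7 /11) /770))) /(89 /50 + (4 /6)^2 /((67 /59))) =-2444260500 /10932989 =-223.57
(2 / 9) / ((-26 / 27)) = -3 / 13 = -0.23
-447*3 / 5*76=-101916 / 5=-20383.20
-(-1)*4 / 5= 4 / 5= 0.80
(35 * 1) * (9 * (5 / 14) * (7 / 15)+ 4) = 385 / 2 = 192.50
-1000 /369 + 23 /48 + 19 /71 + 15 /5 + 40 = 17201947 /419184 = 41.04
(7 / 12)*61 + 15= 607 / 12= 50.58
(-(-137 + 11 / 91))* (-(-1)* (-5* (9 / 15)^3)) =-336312 / 2275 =-147.83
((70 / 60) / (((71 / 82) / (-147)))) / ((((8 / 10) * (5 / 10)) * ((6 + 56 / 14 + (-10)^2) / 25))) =-351575 / 3124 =-112.54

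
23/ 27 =0.85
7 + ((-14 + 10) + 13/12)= 49/12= 4.08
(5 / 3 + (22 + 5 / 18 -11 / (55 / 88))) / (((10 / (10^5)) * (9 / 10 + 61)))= 5710000 / 5571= 1024.95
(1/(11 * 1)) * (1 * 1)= 1/11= 0.09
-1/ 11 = -0.09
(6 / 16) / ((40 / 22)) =33 / 160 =0.21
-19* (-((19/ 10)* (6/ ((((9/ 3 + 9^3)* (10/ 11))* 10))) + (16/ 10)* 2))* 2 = 7421571/ 61000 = 121.67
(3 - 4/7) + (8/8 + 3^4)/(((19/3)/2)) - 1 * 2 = 3501/133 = 26.32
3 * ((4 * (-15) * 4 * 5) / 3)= -1200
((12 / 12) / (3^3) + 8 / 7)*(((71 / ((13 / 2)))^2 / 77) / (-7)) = -0.26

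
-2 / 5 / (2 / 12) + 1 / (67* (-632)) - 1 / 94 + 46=433750529 / 9950840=43.59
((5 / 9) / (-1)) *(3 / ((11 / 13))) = -65 / 33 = -1.97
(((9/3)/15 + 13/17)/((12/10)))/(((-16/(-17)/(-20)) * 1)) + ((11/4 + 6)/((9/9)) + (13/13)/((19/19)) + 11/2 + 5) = 19/6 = 3.17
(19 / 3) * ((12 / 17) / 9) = 76 / 153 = 0.50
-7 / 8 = -0.88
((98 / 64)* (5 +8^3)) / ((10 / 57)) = 1443981 / 320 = 4512.44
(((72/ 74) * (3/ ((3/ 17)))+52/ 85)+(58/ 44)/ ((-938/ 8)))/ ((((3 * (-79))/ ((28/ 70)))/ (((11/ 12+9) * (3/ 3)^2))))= -139057343/ 484706475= -0.29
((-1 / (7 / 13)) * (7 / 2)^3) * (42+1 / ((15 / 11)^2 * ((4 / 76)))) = -7484113 / 1800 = -4157.84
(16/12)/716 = 0.00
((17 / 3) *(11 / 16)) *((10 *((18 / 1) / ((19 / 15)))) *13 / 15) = 36465 / 76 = 479.80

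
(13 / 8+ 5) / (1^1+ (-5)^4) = 53 / 5008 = 0.01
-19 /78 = -0.24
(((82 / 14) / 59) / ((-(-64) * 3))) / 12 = 41 / 951552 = 0.00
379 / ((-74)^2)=379 / 5476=0.07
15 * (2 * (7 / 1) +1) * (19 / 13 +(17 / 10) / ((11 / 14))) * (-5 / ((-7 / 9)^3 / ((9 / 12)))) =318864600 / 49049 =6500.94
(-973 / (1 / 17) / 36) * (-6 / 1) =16541 / 6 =2756.83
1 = 1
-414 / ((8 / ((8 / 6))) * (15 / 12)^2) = -1104 / 25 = -44.16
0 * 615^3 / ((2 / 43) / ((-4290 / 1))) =0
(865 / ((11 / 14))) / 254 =6055 / 1397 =4.33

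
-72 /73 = -0.99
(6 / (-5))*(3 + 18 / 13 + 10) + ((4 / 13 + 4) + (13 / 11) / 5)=-9093 / 715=-12.72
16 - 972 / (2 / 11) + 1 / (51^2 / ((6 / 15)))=-69316648 / 13005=-5330.00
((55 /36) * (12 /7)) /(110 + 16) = 55 /2646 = 0.02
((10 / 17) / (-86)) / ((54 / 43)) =-5 / 918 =-0.01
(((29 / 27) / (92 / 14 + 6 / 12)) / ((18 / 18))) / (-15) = -406 / 40095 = -0.01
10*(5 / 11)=50 / 11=4.55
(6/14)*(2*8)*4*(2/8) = 48/7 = 6.86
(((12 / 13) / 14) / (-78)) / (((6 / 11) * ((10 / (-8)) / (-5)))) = -22 / 3549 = -0.01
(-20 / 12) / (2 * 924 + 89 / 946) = -4730 / 5244891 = -0.00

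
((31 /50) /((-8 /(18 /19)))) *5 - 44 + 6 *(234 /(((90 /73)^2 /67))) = 705011183 /11400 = 61843.09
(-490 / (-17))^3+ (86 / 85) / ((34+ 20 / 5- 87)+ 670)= 365300169854 / 15254865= 23946.47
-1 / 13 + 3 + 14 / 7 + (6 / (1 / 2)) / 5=7.32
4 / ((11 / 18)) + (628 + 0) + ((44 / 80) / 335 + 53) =50672221 / 73700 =687.55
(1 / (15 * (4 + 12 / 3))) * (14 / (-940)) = -7 / 56400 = -0.00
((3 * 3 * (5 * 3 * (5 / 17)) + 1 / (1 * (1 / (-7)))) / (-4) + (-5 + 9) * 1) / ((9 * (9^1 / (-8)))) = 568 / 1377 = 0.41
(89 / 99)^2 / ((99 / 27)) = 7921 / 35937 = 0.22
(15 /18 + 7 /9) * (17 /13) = 493 /234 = 2.11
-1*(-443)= 443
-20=-20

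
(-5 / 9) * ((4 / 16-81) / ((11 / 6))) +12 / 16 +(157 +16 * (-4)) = 15605 / 132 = 118.22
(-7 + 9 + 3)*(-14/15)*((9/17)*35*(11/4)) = -8085/34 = -237.79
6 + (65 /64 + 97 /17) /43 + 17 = 1083345 /46784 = 23.16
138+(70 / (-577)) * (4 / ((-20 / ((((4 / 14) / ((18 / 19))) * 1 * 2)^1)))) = 716710 / 5193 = 138.01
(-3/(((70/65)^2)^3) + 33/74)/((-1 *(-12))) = -137179485/1114371328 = -0.12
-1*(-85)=85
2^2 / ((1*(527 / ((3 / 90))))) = 2 / 7905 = 0.00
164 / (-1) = -164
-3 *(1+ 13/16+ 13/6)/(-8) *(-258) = -24639/64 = -384.98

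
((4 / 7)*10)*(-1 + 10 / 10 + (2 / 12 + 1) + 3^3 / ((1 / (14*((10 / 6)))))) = 10820 / 3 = 3606.67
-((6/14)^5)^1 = -243/16807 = -0.01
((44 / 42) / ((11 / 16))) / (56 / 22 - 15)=-352 / 2877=-0.12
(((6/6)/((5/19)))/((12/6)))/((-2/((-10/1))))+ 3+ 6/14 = 181/14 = 12.93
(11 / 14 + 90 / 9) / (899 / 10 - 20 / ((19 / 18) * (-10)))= 14345 / 122087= 0.12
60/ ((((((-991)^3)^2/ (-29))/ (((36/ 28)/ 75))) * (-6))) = 174/ 33152018132143310435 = 0.00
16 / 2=8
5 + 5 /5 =6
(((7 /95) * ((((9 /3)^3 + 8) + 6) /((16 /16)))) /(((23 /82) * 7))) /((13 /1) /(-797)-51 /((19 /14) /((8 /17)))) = -2679514 /30824485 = -0.09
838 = 838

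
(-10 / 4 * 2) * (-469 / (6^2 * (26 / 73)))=171185 / 936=182.89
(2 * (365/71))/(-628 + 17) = -730/43381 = -0.02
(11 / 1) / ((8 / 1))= 11 / 8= 1.38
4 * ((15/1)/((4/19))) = 285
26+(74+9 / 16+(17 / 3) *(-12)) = 521 / 16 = 32.56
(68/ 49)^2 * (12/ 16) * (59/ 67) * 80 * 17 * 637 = 3617540160/ 3283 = 1101900.75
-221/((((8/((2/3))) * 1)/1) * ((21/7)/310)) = -34255/18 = -1903.06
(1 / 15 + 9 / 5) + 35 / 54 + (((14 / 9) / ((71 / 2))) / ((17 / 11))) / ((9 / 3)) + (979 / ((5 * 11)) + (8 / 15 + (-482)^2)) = 25239621881 / 108630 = 232344.86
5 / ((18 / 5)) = 1.39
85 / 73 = 1.16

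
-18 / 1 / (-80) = 9 / 40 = 0.22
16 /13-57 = -725 /13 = -55.77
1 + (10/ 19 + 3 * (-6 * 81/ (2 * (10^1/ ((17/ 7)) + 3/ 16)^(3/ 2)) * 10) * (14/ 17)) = 29/ 19-6531840 * sqrt(19907)/ 1371241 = -670.56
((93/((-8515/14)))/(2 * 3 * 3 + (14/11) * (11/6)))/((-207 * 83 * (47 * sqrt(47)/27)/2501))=480438 * sqrt(47)/35907593215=0.00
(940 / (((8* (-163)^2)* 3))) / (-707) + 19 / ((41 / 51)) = 109211811727 / 4620933618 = 23.63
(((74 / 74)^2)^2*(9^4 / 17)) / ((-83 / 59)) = -387099 / 1411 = -274.34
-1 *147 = -147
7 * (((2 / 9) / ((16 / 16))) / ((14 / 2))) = 2 / 9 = 0.22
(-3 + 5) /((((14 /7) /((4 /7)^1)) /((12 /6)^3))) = 32 /7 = 4.57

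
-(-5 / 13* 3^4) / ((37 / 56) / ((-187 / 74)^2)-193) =-39654846 / 245532521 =-0.16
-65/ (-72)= 0.90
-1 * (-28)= 28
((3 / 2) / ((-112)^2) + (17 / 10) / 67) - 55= -462032147 / 8404480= -54.97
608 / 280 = 76 / 35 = 2.17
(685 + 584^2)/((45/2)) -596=14592.49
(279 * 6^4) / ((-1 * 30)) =-60264 / 5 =-12052.80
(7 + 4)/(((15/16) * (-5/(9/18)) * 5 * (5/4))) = -352/1875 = -0.19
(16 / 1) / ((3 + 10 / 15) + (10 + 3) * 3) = 3 / 8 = 0.38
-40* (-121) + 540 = 5380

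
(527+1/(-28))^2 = 217710025/784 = 277691.36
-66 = -66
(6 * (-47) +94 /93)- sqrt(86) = -26132 /93- sqrt(86) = -290.26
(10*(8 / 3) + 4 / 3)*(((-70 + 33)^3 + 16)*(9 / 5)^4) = -9302421996 / 625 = -14883875.19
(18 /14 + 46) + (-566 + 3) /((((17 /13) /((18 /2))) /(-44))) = 20293895 /119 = 170536.93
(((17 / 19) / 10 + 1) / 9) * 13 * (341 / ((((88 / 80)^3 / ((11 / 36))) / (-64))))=-14830400 / 1881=-7884.32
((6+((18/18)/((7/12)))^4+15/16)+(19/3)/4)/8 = 1977337/921984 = 2.14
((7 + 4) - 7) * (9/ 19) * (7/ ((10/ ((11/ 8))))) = 693/ 380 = 1.82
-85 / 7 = -12.14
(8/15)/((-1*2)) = -4/15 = -0.27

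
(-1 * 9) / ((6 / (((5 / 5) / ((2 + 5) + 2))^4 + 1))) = -1.50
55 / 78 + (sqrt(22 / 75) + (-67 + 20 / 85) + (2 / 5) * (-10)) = -92899 / 1326 + sqrt(66) / 15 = -69.52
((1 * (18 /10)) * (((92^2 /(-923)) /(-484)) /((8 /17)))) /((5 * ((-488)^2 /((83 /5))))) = 6717771 /6649159088000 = 0.00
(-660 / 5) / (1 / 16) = -2112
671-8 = 663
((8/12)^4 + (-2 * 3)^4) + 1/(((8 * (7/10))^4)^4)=14985964869601308370779069457/11561482345680670688280576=1296.20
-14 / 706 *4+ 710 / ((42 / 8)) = 1001932 / 7413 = 135.16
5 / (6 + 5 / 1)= 5 / 11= 0.45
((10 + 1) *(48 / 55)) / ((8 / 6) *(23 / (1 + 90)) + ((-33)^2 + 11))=1638 / 187745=0.01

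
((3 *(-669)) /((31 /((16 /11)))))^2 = 1031180544 /116281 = 8868.01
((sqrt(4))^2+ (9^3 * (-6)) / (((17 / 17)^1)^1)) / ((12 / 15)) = -5462.50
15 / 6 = 5 / 2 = 2.50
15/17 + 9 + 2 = 11.88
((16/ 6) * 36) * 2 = 192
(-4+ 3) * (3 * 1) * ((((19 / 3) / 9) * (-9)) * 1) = 19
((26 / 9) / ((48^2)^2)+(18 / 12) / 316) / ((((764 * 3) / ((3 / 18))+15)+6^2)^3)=8958979 / 4962779944790312779776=0.00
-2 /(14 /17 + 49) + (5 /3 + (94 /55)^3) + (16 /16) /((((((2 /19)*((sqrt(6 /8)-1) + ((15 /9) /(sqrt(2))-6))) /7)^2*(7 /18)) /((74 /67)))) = 23125139 /3493875 + 30293676 /(67*(-42 + 3*sqrt(3) + 5*sqrt(2))^2) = 518.07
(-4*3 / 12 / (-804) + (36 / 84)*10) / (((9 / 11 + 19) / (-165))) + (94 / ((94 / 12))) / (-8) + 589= 225671865 / 408968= 551.81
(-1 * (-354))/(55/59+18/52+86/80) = 3620240/24067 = 150.42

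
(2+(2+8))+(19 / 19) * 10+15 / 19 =433 / 19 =22.79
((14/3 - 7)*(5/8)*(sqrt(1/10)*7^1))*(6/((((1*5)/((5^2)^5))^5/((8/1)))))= -1392663762089796364307403564453125*sqrt(10)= -4403989502982613750758270000000000.00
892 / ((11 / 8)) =7136 / 11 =648.73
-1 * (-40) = 40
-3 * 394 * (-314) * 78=28949544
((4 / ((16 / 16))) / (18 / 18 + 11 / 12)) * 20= 960 / 23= 41.74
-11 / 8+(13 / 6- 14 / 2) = -149 / 24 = -6.21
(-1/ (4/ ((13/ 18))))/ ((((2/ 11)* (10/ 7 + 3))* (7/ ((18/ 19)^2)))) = -1287/ 44764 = -0.03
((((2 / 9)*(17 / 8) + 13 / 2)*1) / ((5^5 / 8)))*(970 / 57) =97388 / 320625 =0.30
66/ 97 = 0.68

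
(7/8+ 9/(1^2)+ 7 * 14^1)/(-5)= -863/40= -21.58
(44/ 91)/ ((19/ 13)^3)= 7436/ 48013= 0.15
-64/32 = -2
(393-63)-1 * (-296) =626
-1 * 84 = -84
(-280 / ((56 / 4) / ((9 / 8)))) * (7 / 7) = -22.50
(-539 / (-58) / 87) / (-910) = -77 / 655980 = -0.00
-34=-34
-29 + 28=-1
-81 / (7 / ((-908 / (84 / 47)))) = 288063 / 49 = 5878.84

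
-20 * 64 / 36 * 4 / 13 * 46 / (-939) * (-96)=-1884160 / 36621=-51.45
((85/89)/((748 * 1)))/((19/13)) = 65/74404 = 0.00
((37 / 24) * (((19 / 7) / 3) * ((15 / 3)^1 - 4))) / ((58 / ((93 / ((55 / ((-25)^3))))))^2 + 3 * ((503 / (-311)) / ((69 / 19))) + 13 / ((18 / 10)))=47191847646484375 / 199146691486300992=0.24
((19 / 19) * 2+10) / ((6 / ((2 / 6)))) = 2 / 3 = 0.67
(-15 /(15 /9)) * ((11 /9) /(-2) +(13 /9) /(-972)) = 5359 /972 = 5.51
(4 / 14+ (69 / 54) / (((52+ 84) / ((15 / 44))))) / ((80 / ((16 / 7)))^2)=72613 / 307876800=0.00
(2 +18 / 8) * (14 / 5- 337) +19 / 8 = -56719 / 40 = -1417.98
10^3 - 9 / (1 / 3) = 973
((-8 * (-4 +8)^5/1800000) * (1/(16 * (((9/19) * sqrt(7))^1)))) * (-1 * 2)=304 * sqrt(7)/1771875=0.00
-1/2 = -0.50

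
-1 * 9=-9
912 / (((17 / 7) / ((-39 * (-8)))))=1991808 / 17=117165.18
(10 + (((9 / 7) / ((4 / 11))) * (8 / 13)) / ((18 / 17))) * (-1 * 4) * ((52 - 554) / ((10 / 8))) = 8811104 / 455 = 19365.06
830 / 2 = 415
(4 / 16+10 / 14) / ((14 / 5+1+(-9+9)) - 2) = 15 / 28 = 0.54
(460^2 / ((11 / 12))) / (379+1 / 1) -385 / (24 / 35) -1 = 225749 / 5016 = 45.01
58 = 58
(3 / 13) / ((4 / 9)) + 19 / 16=355 / 208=1.71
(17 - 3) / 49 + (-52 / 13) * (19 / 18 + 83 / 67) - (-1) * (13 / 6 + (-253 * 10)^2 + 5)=54036383237 / 8442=6400898.27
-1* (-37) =37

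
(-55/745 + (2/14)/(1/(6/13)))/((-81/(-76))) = -8132/1098279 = -0.01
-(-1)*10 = 10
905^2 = 819025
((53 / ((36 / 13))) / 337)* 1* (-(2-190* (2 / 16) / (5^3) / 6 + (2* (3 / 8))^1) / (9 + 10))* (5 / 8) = -1123759 / 221287680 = -0.01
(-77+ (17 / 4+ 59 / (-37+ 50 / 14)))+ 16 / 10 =-170621 / 2340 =-72.91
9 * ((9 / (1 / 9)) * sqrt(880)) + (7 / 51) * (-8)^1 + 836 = 22460.54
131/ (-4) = -131/ 4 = -32.75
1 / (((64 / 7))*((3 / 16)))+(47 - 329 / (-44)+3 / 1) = 1916 / 33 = 58.06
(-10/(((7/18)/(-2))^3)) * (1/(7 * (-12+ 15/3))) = -466560/16807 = -27.76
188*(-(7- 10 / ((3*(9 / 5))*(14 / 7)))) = -30832 / 27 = -1141.93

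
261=261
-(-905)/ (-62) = -905/ 62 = -14.60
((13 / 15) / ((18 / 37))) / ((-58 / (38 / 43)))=-9139 / 336690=-0.03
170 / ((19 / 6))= 1020 / 19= 53.68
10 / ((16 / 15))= 75 / 8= 9.38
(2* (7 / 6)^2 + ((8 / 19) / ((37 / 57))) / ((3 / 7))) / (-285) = -0.01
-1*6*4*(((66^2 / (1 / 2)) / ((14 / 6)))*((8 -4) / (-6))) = 418176 / 7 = 59739.43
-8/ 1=-8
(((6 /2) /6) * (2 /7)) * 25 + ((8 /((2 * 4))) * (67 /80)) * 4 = 969 /140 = 6.92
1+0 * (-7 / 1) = 1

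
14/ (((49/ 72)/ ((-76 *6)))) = -65664/ 7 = -9380.57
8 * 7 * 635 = 35560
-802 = -802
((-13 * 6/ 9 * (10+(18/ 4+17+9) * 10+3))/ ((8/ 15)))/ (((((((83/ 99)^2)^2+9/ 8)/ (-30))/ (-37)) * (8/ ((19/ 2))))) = -10468822670452575/ 2488405954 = -4207039.71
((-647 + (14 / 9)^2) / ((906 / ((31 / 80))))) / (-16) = 1618541 / 93934080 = 0.02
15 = 15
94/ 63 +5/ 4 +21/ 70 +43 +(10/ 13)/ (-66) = 8293759/ 180180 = 46.03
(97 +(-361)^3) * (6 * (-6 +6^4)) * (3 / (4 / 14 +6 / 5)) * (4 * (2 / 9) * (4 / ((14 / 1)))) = -186735573415.38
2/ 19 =0.11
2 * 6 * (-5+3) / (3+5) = -3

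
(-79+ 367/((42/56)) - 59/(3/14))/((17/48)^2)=311040/289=1076.26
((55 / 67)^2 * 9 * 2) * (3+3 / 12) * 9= 3185325 / 8978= 354.79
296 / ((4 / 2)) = 148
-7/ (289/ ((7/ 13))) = -49/ 3757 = -0.01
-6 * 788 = -4728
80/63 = 1.27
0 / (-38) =0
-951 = -951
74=74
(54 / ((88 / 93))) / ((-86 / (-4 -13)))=42687 / 3784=11.28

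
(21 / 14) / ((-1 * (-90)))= 1 / 60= 0.02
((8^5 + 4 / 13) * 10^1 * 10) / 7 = 468118.68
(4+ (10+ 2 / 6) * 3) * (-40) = -1400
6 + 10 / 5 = 8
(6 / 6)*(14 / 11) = 14 / 11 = 1.27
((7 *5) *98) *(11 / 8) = 18865 / 4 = 4716.25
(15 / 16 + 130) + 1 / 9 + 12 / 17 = 322535 / 2448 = 131.75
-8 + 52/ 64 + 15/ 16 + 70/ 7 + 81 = 339/ 4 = 84.75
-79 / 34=-2.32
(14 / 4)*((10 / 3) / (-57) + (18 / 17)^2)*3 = 183799 / 16473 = 11.16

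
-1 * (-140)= 140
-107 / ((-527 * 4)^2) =-0.00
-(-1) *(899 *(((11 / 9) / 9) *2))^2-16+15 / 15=391070869 / 6561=59605.38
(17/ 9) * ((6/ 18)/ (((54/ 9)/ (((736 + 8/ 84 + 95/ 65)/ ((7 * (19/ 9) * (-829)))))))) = -3423001/ 541802898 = -0.01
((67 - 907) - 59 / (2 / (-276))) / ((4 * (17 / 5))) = 536.91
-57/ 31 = -1.84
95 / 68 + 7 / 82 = 4133 / 2788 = 1.48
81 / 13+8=185 / 13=14.23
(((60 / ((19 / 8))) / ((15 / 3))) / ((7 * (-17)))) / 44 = -24 / 24871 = -0.00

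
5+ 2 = 7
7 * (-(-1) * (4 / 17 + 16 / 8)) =266 / 17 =15.65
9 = 9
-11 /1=-11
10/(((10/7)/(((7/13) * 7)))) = 343/13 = 26.38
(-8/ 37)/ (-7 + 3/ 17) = 34/ 1073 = 0.03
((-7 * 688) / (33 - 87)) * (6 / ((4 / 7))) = 8428 / 9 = 936.44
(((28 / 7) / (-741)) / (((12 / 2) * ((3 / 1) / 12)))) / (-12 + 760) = -0.00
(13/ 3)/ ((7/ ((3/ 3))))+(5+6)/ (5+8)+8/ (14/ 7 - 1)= 2584/ 273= 9.47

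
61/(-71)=-61/71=-0.86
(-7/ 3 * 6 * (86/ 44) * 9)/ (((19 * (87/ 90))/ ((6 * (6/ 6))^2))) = -2925720/ 6061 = -482.71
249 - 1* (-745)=994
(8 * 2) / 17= 16 / 17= 0.94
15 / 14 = 1.07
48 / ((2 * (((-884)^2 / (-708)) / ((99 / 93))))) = -35046 / 1514071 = -0.02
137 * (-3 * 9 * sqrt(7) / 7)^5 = -1965800259 * sqrt(7) / 343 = -15163319.57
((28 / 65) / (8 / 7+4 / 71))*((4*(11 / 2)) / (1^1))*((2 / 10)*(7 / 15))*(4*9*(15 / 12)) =33.19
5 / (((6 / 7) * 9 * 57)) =35 / 3078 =0.01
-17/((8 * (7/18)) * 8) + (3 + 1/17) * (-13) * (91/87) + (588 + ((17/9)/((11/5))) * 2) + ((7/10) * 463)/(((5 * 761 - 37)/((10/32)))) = 7517588479739/13731556608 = 547.47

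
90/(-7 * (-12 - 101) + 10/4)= 60/529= 0.11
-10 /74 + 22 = 809 /37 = 21.86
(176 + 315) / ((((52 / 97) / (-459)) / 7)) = -153025551 / 52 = -2942799.06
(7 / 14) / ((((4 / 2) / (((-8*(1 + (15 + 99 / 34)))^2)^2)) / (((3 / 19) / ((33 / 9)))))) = 98461483546176 / 17455889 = 5640588.32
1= 1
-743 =-743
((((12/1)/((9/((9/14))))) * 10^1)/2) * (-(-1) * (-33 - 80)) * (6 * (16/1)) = -325440/7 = -46491.43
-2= -2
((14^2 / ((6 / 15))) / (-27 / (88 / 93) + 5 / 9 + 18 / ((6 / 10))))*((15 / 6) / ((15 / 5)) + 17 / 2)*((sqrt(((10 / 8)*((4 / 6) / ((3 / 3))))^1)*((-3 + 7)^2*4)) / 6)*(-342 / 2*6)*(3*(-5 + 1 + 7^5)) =-333035825633280*sqrt(30) / 1601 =-1139358114657.74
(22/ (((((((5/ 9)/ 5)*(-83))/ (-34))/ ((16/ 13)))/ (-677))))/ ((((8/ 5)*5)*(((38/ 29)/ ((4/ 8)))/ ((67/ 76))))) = -2213836713/ 779038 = -2841.76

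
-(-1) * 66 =66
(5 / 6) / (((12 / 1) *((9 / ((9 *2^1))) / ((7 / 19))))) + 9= 6191 / 684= 9.05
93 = 93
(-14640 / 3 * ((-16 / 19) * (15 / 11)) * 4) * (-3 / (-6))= 2342400 / 209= 11207.66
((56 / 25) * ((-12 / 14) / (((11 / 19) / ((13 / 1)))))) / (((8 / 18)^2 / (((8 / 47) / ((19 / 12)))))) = -303264 / 12925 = -23.46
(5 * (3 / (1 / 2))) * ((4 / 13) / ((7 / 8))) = 960 / 91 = 10.55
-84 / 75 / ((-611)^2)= -28 / 9333025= -0.00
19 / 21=0.90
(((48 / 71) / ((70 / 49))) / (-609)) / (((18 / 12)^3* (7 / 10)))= -128 / 389151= -0.00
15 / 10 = 3 / 2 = 1.50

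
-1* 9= -9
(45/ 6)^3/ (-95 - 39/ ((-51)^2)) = -2926125/ 659024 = -4.44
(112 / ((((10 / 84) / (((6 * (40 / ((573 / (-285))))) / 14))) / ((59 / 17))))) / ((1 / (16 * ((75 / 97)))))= -108476928000 / 314959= -344416.03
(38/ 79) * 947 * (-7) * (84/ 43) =-21159768/ 3397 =-6228.96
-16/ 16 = -1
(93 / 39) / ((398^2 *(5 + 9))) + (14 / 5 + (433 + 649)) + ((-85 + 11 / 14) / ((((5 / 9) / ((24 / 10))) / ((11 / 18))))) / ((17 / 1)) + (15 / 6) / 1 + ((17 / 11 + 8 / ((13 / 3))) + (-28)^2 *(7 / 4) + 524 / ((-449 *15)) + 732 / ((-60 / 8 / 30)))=-86863269044713181 / 181546024459800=-478.46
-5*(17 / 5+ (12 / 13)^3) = -45989 / 2197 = -20.93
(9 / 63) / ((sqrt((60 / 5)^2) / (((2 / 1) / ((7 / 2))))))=1 / 147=0.01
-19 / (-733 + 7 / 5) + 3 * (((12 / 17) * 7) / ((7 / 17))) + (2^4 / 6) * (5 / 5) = 424613 / 10974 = 38.69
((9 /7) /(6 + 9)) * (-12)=-36 /35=-1.03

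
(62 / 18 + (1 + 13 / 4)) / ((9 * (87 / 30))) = 1385 / 4698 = 0.29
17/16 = 1.06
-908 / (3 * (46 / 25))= -11350 / 69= -164.49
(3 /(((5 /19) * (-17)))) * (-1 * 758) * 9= 388854 /85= 4574.75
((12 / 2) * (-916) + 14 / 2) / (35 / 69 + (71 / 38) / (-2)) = 28784316 / 2239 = 12855.88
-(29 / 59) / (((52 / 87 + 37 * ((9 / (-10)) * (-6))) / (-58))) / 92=365835 / 236587522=0.00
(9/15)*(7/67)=21/335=0.06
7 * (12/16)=21/4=5.25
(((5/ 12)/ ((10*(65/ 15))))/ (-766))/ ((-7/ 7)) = 1/ 79664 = 0.00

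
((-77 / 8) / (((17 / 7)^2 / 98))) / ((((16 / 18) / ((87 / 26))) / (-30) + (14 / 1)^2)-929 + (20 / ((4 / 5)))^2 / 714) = 0.22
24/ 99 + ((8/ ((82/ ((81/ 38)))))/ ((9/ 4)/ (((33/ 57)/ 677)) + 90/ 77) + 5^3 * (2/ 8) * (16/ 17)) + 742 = 3375310813454/ 4374123171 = 771.65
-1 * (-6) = 6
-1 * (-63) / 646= 63 / 646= 0.10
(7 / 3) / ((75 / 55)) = 1.71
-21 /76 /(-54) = 7 /1368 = 0.01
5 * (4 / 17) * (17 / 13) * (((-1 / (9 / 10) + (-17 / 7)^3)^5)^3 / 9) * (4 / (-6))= 592370484693958907801966484532724647684848423887461363260698349111253720 / 7733152215495194587223584007597157952255482379287407793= 76601425678264150.97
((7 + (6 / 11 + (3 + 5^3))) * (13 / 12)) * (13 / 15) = 83993 / 660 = 127.26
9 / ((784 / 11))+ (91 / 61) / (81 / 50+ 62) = 22777259 / 152128144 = 0.15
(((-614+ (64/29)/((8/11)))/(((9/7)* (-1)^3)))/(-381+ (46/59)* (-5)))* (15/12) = -6097945/3951366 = -1.54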